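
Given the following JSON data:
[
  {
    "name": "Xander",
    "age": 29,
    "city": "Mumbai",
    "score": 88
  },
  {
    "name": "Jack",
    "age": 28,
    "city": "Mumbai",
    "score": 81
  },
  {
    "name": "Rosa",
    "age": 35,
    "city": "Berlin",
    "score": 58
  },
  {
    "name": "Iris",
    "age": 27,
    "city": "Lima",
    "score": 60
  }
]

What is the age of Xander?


Looking up record where name = Xander
Record index: 0
Field 'age' = 29

ANSWER: 29


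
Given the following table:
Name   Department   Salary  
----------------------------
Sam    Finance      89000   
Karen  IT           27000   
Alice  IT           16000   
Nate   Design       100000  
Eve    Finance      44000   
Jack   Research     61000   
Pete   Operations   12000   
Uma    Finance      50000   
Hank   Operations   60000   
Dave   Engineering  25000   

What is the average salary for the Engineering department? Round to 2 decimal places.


Engineering department members:
  Dave: 25000
Sum = 25000
Count = 1
Average = 25000 / 1 = 25000.00

ANSWER: 25000.00


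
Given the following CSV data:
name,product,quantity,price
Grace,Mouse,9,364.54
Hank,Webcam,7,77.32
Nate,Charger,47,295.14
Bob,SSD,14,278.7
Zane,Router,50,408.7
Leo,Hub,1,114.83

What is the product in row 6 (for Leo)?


Row 6: Leo
Column 'product' = Hub

ANSWER: Hub


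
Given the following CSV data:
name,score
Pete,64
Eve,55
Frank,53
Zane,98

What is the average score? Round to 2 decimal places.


Scores: 64, 55, 53, 98
Sum = 270
Count = 4
Average = 270 / 4 = 67.50

ANSWER: 67.50


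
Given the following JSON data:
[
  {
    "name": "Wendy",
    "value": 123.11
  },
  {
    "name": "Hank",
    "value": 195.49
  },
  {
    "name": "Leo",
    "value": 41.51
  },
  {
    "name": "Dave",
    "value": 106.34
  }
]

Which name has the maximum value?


Comparing values:
  Wendy: 123.11
  Hank: 195.49
  Leo: 41.51
  Dave: 106.34
Maximum: Hank (195.49)

ANSWER: Hank


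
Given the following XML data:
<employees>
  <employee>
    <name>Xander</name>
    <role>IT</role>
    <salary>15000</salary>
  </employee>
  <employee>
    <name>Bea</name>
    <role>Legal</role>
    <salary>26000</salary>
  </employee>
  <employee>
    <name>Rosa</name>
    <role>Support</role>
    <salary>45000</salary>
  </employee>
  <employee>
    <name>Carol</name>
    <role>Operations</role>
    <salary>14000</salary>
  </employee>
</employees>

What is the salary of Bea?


Searching for <employee> with <name>Bea</name>
Found at position 2
<salary>26000</salary>

ANSWER: 26000


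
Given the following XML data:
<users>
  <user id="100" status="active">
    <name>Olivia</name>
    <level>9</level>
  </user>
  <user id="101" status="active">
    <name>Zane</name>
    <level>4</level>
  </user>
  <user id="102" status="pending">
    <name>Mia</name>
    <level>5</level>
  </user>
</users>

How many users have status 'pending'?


Counting users with status='pending':
  Mia (id=102) -> MATCH
Count: 1

ANSWER: 1


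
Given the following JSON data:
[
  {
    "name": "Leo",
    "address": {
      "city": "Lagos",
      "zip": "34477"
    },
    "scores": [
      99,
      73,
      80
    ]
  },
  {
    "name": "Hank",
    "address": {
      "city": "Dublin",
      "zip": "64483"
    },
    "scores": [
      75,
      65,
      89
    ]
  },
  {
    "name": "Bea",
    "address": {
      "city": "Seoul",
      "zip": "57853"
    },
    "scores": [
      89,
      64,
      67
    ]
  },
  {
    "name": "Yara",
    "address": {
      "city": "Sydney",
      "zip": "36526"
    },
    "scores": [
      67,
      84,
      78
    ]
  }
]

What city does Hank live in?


Path: records[1].address.city
Value: Dublin

ANSWER: Dublin


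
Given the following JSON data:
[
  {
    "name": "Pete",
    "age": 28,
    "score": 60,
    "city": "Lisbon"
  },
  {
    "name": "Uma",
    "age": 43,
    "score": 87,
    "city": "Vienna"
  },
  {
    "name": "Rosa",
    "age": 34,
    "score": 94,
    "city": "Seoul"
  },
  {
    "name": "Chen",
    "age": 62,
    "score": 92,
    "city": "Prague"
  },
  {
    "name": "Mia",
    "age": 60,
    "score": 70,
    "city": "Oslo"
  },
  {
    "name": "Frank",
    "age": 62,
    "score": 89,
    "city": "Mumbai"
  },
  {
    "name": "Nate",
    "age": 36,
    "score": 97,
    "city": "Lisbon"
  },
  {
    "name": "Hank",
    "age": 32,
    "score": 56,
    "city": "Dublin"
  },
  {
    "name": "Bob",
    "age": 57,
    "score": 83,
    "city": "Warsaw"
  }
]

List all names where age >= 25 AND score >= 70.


Checking both conditions:
  Pete (age=28, score=60) -> no
  Uma (age=43, score=87) -> YES
  Rosa (age=34, score=94) -> YES
  Chen (age=62, score=92) -> YES
  Mia (age=60, score=70) -> YES
  Frank (age=62, score=89) -> YES
  Nate (age=36, score=97) -> YES
  Hank (age=32, score=56) -> no
  Bob (age=57, score=83) -> YES


ANSWER: Uma, Rosa, Chen, Mia, Frank, Nate, Bob


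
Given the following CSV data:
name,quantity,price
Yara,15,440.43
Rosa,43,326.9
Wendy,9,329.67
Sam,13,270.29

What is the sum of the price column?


Values in 'price' column:
  Row 1: 440.43
  Row 2: 326.9
  Row 3: 329.67
  Row 4: 270.29
Sum = 440.43 + 326.9 + 329.67 + 270.29 = 1367.29

ANSWER: 1367.29


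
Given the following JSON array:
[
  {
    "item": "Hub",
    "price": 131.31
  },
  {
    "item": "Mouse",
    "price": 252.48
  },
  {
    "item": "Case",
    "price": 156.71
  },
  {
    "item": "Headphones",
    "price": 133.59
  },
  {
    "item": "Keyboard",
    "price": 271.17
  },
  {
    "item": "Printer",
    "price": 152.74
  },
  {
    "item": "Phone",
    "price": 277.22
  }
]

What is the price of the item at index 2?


Array index 2 -> Case
price = 156.71

ANSWER: 156.71


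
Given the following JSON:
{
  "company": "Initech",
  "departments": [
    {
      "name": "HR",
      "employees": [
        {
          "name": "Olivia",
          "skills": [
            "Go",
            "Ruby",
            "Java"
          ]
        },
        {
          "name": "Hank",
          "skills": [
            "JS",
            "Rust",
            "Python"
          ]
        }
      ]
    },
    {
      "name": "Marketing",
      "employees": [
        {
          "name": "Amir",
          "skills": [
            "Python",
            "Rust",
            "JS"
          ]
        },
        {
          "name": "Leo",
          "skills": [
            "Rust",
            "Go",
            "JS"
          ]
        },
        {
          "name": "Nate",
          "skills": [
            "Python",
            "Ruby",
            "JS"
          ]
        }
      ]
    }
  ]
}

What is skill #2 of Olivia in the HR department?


Path: departments[0].employees[0].skills[1]
Value: Ruby

ANSWER: Ruby


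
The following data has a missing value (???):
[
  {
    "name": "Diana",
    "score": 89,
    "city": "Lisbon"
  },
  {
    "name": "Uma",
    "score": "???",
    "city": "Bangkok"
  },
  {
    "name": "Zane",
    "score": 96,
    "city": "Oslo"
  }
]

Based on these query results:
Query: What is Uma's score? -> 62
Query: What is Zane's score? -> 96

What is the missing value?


The missing value is Uma's score
From query: Uma's score = 62

ANSWER: 62


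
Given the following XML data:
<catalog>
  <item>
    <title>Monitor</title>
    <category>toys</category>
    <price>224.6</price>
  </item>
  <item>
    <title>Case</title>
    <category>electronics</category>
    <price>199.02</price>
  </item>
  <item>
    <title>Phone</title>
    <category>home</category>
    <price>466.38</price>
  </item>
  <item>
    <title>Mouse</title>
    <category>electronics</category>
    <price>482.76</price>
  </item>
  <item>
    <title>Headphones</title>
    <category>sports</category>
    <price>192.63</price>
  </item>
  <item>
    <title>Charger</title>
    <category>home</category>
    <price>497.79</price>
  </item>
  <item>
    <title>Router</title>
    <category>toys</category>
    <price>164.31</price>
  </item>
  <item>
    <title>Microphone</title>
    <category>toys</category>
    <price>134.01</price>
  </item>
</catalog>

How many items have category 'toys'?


Scanning <item> elements for <category>toys</category>:
  Item 1: Monitor -> MATCH
  Item 7: Router -> MATCH
  Item 8: Microphone -> MATCH
Count: 3

ANSWER: 3


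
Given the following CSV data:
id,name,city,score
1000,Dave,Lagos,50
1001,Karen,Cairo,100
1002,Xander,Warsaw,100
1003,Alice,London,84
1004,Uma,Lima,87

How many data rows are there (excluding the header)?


Counting rows (excluding header):
Header: id,name,city,score
Data rows: 5

ANSWER: 5


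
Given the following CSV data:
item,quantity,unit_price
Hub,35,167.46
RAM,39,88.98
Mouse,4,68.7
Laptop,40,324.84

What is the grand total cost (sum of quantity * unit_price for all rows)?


Computing row totals:
  Hub: 35 * 167.46 = 5861.1
  RAM: 39 * 88.98 = 3470.22
  Mouse: 4 * 68.7 = 274.8
  Laptop: 40 * 324.84 = 12993.6
Grand total = 5861.1 + 3470.22 + 274.8 + 12993.6 = 22599.72

ANSWER: 22599.72


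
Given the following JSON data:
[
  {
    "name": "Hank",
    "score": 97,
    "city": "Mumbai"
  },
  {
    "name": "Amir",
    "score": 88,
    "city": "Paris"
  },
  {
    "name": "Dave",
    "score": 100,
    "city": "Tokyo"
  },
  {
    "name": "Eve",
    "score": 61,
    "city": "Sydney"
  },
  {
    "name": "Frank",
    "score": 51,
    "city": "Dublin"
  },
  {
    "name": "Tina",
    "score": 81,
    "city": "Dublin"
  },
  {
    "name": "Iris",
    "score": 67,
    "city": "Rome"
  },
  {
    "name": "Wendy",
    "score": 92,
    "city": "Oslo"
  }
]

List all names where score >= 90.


Filtering records where score >= 90:
  Hank (score=97) -> YES
  Amir (score=88) -> no
  Dave (score=100) -> YES
  Eve (score=61) -> no
  Frank (score=51) -> no
  Tina (score=81) -> no
  Iris (score=67) -> no
  Wendy (score=92) -> YES


ANSWER: Hank, Dave, Wendy


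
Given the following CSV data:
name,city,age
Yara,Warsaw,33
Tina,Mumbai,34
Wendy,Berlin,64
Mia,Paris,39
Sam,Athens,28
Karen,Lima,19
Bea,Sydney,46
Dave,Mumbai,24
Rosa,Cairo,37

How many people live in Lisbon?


Scanning city column for 'Lisbon':
Total matches: 0

ANSWER: 0


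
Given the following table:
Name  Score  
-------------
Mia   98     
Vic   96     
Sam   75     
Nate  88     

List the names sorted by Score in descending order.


Sorting by Score (descending):
  Mia: 98
  Vic: 96
  Nate: 88
  Sam: 75


ANSWER: Mia, Vic, Nate, Sam


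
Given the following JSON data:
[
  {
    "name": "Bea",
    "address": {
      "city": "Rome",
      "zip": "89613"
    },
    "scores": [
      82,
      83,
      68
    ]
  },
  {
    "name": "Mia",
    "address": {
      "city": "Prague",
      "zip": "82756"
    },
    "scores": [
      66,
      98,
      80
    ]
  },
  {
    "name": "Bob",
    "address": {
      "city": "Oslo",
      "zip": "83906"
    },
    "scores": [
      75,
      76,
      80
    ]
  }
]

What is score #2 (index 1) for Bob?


Path: records[2].scores[1]
Value: 76

ANSWER: 76


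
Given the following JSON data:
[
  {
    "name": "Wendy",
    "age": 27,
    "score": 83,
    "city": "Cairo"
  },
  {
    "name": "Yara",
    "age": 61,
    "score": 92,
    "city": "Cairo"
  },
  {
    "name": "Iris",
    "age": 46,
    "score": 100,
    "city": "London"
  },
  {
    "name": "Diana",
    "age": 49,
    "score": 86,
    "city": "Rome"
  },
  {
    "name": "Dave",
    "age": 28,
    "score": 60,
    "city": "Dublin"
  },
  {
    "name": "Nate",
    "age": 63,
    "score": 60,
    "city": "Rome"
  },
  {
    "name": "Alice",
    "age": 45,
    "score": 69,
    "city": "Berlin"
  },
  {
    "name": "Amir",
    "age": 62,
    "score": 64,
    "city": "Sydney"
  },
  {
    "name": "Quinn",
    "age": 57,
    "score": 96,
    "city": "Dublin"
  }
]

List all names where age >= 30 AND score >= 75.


Checking both conditions:
  Wendy (age=27, score=83) -> no
  Yara (age=61, score=92) -> YES
  Iris (age=46, score=100) -> YES
  Diana (age=49, score=86) -> YES
  Dave (age=28, score=60) -> no
  Nate (age=63, score=60) -> no
  Alice (age=45, score=69) -> no
  Amir (age=62, score=64) -> no
  Quinn (age=57, score=96) -> YES


ANSWER: Yara, Iris, Diana, Quinn


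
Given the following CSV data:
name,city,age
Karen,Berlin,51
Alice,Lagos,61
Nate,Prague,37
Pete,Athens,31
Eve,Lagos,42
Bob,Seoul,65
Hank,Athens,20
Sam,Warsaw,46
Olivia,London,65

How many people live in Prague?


Scanning city column for 'Prague':
  Row 3: Nate -> MATCH
Total matches: 1

ANSWER: 1


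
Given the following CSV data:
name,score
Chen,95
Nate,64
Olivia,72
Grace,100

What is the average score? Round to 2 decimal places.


Scores: 95, 64, 72, 100
Sum = 331
Count = 4
Average = 331 / 4 = 82.75

ANSWER: 82.75


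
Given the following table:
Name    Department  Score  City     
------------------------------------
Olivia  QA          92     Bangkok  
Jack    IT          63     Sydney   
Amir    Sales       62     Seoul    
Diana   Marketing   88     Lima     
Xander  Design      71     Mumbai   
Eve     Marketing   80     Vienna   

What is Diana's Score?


Row 4: Diana
Score = 88

ANSWER: 88


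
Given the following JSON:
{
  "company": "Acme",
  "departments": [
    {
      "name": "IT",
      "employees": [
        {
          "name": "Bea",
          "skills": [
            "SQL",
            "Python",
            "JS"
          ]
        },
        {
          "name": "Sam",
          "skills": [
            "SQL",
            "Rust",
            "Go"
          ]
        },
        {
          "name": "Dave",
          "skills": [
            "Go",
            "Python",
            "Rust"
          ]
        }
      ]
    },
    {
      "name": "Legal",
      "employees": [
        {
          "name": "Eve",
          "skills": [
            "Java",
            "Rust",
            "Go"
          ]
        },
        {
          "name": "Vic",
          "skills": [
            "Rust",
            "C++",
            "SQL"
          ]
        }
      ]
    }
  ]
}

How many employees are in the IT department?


Path: departments[0].employees
Count: 3

ANSWER: 3


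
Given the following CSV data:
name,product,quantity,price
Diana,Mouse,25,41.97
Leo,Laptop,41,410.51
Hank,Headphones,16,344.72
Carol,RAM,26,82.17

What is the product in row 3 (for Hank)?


Row 3: Hank
Column 'product' = Headphones

ANSWER: Headphones


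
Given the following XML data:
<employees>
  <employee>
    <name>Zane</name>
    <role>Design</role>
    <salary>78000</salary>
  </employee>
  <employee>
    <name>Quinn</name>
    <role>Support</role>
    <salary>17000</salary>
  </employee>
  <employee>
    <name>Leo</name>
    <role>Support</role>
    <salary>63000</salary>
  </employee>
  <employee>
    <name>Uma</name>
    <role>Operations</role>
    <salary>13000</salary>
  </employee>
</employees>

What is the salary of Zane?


Searching for <employee> with <name>Zane</name>
Found at position 1
<salary>78000</salary>

ANSWER: 78000


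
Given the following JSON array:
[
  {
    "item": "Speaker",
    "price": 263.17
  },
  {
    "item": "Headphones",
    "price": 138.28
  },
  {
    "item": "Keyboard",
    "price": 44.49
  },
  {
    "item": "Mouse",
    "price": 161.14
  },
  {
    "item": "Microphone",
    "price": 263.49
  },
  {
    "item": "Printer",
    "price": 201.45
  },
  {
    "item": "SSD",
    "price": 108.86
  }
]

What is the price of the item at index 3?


Array index 3 -> Mouse
price = 161.14

ANSWER: 161.14


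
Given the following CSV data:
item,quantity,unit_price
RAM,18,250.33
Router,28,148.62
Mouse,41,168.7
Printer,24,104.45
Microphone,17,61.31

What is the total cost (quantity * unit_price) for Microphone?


Row: Microphone
quantity = 17
unit_price = 61.31
total = 17 * 61.31 = 1042.27

ANSWER: 1042.27


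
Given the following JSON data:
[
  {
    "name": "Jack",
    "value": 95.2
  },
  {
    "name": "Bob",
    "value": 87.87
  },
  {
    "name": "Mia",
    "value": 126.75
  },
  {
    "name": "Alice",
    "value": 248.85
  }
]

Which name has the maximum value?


Comparing values:
  Jack: 95.2
  Bob: 87.87
  Mia: 126.75
  Alice: 248.85
Maximum: Alice (248.85)

ANSWER: Alice


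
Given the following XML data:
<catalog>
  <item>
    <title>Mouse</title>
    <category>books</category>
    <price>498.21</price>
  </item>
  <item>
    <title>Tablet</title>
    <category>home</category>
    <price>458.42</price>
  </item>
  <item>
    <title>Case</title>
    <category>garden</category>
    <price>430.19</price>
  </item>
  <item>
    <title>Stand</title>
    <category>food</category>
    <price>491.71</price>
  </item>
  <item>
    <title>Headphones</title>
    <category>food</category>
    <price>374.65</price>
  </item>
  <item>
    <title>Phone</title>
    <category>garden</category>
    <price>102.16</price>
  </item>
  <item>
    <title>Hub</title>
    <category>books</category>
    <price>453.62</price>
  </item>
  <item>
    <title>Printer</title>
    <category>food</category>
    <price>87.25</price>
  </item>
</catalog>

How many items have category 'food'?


Scanning <item> elements for <category>food</category>:
  Item 4: Stand -> MATCH
  Item 5: Headphones -> MATCH
  Item 8: Printer -> MATCH
Count: 3

ANSWER: 3


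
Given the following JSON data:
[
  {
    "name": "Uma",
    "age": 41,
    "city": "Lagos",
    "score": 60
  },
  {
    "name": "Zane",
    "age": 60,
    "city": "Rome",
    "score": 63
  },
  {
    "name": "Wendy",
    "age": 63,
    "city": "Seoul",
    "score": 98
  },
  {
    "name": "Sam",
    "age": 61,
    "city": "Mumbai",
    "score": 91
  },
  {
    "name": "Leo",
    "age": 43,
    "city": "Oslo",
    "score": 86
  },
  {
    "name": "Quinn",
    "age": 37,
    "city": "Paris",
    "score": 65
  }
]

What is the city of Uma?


Looking up record where name = Uma
Record index: 0
Field 'city' = Lagos

ANSWER: Lagos


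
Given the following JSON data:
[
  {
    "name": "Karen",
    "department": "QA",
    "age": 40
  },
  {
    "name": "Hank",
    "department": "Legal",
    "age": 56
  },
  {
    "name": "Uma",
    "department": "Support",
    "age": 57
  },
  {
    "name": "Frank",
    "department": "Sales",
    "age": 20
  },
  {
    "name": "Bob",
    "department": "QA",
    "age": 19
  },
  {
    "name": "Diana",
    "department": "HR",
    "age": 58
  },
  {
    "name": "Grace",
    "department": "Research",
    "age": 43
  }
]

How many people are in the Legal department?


Scanning records for department = Legal
  Record 1: Hank
Count: 1

ANSWER: 1


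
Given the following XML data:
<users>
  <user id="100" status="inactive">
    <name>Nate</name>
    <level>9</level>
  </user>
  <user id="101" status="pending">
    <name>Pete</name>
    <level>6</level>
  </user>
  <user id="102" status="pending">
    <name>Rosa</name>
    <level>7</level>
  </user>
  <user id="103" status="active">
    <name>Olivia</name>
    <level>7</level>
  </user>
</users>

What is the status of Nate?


Finding user with name = Nate
user id="100" status="inactive"

ANSWER: inactive


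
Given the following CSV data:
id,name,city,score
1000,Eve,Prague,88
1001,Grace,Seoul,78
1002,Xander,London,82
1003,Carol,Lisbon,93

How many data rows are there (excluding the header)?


Counting rows (excluding header):
Header: id,name,city,score
Data rows: 4

ANSWER: 4


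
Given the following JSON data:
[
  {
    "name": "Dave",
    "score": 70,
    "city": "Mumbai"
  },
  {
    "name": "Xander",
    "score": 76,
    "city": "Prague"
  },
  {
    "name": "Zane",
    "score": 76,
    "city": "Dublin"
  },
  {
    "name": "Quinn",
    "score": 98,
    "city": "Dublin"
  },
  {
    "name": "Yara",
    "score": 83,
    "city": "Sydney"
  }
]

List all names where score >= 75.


Filtering records where score >= 75:
  Dave (score=70) -> no
  Xander (score=76) -> YES
  Zane (score=76) -> YES
  Quinn (score=98) -> YES
  Yara (score=83) -> YES


ANSWER: Xander, Zane, Quinn, Yara


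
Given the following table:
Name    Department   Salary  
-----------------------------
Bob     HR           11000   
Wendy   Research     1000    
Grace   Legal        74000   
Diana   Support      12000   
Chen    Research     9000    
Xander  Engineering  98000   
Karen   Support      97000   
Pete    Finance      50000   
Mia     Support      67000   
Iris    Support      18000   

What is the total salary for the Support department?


Support department members:
  Diana: 12000
  Karen: 97000
  Mia: 67000
  Iris: 18000
Total = 12000 + 97000 + 67000 + 18000 = 194000

ANSWER: 194000


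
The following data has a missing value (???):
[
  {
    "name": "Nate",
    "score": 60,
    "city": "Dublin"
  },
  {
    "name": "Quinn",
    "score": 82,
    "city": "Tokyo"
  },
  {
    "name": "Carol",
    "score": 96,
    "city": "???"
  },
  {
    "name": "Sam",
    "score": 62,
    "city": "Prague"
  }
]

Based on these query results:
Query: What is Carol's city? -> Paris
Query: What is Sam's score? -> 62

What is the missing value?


The missing value is Carol's city
From query: Carol's city = Paris

ANSWER: Paris


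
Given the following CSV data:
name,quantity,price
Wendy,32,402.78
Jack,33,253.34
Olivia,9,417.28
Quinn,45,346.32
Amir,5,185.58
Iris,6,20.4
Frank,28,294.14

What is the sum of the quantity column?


Values in 'quantity' column:
  Row 1: 32
  Row 2: 33
  Row 3: 9
  Row 4: 45
  Row 5: 5
  Row 6: 6
  Row 7: 28
Sum = 32 + 33 + 9 + 45 + 5 + 6 + 28 = 158

ANSWER: 158


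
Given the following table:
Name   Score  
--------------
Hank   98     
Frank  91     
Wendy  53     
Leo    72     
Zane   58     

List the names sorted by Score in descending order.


Sorting by Score (descending):
  Hank: 98
  Frank: 91
  Leo: 72
  Zane: 58
  Wendy: 53


ANSWER: Hank, Frank, Leo, Zane, Wendy


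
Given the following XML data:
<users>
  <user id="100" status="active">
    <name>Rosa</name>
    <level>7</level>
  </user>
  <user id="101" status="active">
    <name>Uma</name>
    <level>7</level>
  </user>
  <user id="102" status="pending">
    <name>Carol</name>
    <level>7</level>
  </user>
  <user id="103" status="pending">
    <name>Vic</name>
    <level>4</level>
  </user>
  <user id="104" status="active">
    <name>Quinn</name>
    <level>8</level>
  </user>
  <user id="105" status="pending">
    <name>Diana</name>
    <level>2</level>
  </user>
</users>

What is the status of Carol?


Finding user with name = Carol
user id="102" status="pending"

ANSWER: pending


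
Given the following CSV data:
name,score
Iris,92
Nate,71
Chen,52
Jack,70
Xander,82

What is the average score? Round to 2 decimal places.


Scores: 92, 71, 52, 70, 82
Sum = 367
Count = 5
Average = 367 / 5 = 73.40

ANSWER: 73.40


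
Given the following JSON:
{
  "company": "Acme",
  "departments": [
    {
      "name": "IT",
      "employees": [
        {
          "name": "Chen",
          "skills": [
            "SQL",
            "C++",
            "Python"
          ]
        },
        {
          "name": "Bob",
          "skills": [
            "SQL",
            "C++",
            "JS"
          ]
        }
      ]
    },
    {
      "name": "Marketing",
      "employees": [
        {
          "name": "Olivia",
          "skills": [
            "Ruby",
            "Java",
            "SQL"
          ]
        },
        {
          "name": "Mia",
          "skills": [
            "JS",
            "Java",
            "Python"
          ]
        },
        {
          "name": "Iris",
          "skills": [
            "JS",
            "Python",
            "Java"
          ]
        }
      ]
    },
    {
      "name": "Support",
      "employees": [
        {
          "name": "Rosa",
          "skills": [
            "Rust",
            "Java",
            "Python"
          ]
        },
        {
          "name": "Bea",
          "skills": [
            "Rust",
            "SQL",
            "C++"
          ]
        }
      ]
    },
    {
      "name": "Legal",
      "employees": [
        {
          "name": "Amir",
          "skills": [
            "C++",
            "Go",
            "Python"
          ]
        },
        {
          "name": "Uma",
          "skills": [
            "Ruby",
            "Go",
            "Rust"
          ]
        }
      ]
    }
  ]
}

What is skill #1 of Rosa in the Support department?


Path: departments[2].employees[0].skills[0]
Value: Rust

ANSWER: Rust


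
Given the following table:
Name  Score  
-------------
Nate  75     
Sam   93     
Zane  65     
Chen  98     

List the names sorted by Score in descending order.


Sorting by Score (descending):
  Chen: 98
  Sam: 93
  Nate: 75
  Zane: 65


ANSWER: Chen, Sam, Nate, Zane


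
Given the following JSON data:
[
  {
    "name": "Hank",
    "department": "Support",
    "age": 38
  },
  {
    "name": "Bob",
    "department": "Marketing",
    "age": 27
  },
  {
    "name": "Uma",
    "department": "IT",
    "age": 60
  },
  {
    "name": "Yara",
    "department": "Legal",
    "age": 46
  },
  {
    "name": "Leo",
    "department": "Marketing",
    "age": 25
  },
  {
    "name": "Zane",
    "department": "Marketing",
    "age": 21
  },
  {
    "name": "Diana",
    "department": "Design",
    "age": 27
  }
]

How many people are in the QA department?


Scanning records for department = QA
  No matches found
Count: 0

ANSWER: 0


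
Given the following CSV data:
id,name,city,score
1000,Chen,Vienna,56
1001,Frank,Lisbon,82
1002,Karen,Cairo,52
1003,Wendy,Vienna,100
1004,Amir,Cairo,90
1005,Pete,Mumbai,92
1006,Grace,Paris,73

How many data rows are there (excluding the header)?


Counting rows (excluding header):
Header: id,name,city,score
Data rows: 7

ANSWER: 7


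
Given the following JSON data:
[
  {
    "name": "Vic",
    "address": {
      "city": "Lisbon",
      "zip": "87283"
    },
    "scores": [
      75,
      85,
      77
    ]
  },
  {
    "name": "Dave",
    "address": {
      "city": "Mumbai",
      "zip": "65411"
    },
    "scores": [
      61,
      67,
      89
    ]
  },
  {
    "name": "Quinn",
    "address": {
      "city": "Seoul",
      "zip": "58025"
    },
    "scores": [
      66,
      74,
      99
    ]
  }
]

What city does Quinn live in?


Path: records[2].address.city
Value: Seoul

ANSWER: Seoul


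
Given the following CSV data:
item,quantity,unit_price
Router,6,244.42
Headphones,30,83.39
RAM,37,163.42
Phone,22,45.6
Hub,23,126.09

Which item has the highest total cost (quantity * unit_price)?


Computing row totals:
  Router: 1466.52
  Headphones: 2501.7
  RAM: 6046.54
  Phone: 1003.2
  Hub: 2900.07
Maximum: RAM (6046.54)

ANSWER: RAM


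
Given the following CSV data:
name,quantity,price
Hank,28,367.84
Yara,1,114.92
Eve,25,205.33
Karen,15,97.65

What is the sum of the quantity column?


Values in 'quantity' column:
  Row 1: 28
  Row 2: 1
  Row 3: 25
  Row 4: 15
Sum = 28 + 1 + 25 + 15 = 69

ANSWER: 69


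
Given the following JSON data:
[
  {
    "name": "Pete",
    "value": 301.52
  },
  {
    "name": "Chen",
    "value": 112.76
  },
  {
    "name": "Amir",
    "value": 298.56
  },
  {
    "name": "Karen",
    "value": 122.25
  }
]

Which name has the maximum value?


Comparing values:
  Pete: 301.52
  Chen: 112.76
  Amir: 298.56
  Karen: 122.25
Maximum: Pete (301.52)

ANSWER: Pete


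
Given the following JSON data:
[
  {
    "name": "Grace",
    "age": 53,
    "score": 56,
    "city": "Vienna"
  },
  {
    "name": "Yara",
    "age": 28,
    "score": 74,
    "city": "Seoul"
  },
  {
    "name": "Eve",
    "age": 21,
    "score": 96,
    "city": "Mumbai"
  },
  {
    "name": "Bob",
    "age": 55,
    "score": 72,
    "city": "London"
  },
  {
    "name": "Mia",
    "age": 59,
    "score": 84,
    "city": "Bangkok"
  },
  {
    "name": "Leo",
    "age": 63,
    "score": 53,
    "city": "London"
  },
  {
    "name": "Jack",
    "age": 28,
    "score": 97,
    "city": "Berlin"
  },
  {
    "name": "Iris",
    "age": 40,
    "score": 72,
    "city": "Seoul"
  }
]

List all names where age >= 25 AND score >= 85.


Checking both conditions:
  Grace (age=53, score=56) -> no
  Yara (age=28, score=74) -> no
  Eve (age=21, score=96) -> no
  Bob (age=55, score=72) -> no
  Mia (age=59, score=84) -> no
  Leo (age=63, score=53) -> no
  Jack (age=28, score=97) -> YES
  Iris (age=40, score=72) -> no


ANSWER: Jack


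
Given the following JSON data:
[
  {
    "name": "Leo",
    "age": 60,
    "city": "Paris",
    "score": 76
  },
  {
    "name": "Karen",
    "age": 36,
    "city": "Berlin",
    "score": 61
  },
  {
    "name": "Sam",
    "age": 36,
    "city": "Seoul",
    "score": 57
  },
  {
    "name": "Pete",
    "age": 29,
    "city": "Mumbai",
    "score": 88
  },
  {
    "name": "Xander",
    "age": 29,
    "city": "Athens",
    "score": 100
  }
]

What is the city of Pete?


Looking up record where name = Pete
Record index: 3
Field 'city' = Mumbai

ANSWER: Mumbai


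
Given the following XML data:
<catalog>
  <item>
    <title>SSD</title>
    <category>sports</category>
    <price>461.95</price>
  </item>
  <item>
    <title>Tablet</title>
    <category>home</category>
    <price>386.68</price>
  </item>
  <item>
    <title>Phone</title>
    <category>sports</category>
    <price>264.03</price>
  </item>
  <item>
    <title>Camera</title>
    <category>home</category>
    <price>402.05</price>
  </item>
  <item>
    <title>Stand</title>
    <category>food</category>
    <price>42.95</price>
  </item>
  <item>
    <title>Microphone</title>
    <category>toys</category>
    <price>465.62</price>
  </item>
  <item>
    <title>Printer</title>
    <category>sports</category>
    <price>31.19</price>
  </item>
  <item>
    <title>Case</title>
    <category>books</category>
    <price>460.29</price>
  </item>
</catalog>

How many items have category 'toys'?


Scanning <item> elements for <category>toys</category>:
  Item 6: Microphone -> MATCH
Count: 1

ANSWER: 1


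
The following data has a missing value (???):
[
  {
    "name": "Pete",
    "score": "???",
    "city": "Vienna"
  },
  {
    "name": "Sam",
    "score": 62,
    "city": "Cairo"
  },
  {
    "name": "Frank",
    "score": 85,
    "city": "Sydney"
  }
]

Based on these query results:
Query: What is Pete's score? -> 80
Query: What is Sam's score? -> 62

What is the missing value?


The missing value is Pete's score
From query: Pete's score = 80

ANSWER: 80


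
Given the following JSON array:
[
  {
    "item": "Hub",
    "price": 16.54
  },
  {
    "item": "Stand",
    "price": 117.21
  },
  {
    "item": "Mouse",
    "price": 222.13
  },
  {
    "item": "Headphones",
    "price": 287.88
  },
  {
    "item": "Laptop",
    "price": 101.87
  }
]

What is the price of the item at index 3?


Array index 3 -> Headphones
price = 287.88

ANSWER: 287.88


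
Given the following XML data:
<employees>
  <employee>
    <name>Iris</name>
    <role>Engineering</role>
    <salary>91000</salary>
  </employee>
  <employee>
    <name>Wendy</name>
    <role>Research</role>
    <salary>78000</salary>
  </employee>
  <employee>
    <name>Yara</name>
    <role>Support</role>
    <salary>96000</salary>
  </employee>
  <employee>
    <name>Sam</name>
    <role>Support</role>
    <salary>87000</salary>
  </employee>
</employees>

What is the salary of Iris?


Searching for <employee> with <name>Iris</name>
Found at position 1
<salary>91000</salary>

ANSWER: 91000


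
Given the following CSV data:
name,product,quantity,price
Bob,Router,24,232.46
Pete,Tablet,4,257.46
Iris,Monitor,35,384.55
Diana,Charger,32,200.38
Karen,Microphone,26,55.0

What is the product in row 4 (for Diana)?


Row 4: Diana
Column 'product' = Charger

ANSWER: Charger


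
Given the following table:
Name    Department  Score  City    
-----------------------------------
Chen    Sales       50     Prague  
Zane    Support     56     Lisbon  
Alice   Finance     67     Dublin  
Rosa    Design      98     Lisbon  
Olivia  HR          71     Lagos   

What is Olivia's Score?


Row 5: Olivia
Score = 71

ANSWER: 71


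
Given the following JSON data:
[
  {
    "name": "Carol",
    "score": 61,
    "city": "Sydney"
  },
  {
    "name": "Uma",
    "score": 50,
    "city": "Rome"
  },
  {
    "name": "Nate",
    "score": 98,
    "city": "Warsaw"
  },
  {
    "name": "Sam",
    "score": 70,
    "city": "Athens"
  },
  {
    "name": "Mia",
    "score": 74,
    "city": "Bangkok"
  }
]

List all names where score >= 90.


Filtering records where score >= 90:
  Carol (score=61) -> no
  Uma (score=50) -> no
  Nate (score=98) -> YES
  Sam (score=70) -> no
  Mia (score=74) -> no


ANSWER: Nate


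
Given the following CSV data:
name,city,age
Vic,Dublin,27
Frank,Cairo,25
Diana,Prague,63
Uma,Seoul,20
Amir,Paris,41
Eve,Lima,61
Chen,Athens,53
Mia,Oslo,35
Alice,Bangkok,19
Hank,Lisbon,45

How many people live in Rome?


Scanning city column for 'Rome':
Total matches: 0

ANSWER: 0


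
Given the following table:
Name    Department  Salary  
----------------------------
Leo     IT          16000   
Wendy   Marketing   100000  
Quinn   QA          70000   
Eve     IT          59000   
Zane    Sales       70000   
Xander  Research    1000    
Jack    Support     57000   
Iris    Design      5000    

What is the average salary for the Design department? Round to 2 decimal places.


Design department members:
  Iris: 5000
Sum = 5000
Count = 1
Average = 5000 / 1 = 5000.00

ANSWER: 5000.00


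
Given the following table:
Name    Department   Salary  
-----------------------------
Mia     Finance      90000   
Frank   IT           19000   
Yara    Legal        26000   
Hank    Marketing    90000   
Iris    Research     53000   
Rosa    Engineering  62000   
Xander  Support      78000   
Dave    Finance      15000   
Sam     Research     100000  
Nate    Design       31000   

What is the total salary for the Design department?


Design department members:
  Nate: 31000
Total = 31000 = 31000

ANSWER: 31000


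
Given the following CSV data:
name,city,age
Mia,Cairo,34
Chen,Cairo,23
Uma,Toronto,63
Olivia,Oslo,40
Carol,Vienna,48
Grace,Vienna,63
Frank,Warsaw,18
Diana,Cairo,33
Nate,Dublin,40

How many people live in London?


Scanning city column for 'London':
Total matches: 0

ANSWER: 0


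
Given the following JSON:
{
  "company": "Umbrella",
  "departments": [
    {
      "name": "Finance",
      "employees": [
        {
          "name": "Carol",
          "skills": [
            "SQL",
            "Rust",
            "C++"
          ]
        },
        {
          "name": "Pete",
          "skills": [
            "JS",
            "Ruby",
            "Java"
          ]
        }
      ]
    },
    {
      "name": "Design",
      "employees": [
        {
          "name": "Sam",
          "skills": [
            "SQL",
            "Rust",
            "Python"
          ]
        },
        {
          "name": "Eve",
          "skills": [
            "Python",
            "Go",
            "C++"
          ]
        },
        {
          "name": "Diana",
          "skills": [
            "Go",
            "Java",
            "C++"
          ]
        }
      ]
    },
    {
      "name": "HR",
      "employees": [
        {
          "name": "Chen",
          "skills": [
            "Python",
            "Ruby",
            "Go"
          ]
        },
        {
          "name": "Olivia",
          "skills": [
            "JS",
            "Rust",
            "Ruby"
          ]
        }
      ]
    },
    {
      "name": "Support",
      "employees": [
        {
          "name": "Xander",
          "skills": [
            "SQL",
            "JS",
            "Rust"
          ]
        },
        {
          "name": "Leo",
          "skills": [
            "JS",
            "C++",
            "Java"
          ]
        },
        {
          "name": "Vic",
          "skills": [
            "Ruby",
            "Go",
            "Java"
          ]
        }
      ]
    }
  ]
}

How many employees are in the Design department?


Path: departments[1].employees
Count: 3

ANSWER: 3


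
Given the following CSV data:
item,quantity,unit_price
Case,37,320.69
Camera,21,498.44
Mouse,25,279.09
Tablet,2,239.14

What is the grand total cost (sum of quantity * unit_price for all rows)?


Computing row totals:
  Case: 37 * 320.69 = 11865.53
  Camera: 21 * 498.44 = 10467.24
  Mouse: 25 * 279.09 = 6977.25
  Tablet: 2 * 239.14 = 478.28
Grand total = 11865.53 + 10467.24 + 6977.25 + 478.28 = 29788.3

ANSWER: 29788.3


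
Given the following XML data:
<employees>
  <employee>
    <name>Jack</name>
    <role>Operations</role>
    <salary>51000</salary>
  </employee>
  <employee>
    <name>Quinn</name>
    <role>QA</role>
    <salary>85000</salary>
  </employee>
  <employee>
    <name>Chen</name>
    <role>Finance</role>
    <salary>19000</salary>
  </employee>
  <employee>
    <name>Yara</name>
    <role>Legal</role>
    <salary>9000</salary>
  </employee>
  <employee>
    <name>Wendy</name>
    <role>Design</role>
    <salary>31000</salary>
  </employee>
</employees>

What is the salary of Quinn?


Searching for <employee> with <name>Quinn</name>
Found at position 2
<salary>85000</salary>

ANSWER: 85000


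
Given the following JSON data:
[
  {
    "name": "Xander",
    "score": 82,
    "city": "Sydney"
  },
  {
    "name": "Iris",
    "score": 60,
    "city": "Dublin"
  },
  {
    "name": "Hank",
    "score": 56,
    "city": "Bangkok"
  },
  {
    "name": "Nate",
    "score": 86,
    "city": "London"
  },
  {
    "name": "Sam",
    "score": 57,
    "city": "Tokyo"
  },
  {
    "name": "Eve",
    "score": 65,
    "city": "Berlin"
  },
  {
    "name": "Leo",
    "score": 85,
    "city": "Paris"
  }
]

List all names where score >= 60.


Filtering records where score >= 60:
  Xander (score=82) -> YES
  Iris (score=60) -> YES
  Hank (score=56) -> no
  Nate (score=86) -> YES
  Sam (score=57) -> no
  Eve (score=65) -> YES
  Leo (score=85) -> YES


ANSWER: Xander, Iris, Nate, Eve, Leo


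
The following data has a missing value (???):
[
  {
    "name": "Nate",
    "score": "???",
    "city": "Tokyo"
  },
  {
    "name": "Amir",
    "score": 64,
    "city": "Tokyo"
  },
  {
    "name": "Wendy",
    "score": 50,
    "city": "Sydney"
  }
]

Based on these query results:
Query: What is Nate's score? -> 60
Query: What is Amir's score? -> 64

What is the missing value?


The missing value is Nate's score
From query: Nate's score = 60

ANSWER: 60


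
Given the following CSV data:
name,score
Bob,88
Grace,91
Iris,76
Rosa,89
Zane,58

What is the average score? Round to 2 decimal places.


Scores: 88, 91, 76, 89, 58
Sum = 402
Count = 5
Average = 402 / 5 = 80.40

ANSWER: 80.40


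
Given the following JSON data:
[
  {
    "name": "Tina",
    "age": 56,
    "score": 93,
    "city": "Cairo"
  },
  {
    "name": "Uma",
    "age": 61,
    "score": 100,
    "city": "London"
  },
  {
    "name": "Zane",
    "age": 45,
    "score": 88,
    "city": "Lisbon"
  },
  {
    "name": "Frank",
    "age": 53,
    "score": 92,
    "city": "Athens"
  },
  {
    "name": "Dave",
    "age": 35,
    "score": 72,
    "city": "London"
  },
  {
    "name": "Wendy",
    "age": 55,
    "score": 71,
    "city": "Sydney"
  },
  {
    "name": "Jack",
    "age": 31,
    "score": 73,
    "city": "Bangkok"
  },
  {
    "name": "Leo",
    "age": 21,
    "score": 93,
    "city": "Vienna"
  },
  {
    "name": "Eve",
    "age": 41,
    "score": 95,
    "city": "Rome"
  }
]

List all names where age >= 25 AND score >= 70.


Checking both conditions:
  Tina (age=56, score=93) -> YES
  Uma (age=61, score=100) -> YES
  Zane (age=45, score=88) -> YES
  Frank (age=53, score=92) -> YES
  Dave (age=35, score=72) -> YES
  Wendy (age=55, score=71) -> YES
  Jack (age=31, score=73) -> YES
  Leo (age=21, score=93) -> no
  Eve (age=41, score=95) -> YES


ANSWER: Tina, Uma, Zane, Frank, Dave, Wendy, Jack, Eve


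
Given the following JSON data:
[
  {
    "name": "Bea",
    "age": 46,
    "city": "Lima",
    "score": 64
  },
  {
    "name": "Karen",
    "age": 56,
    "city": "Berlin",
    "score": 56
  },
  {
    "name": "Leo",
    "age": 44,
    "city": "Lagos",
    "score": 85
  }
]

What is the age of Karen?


Looking up record where name = Karen
Record index: 1
Field 'age' = 56

ANSWER: 56
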